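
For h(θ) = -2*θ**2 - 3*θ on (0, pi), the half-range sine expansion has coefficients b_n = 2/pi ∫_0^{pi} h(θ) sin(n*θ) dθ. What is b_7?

2*(-98*pi**2 - 147*pi + 8)/(343*pi)

b_7 = 2/pi ∫_0^{pi} (-2*θ**2 - 3*θ) sin(7*θ) dθ.
Integrating by parts twice (tabular method), an antiderivative of (-2*θ**2 - 3*θ) sin(7*θ) is 2*θ**2*cos(7*θ)/7 - 4*θ*sin(7*θ)/49 + 3*θ*cos(7*θ)/7 - 3*sin(7*θ)/49 - 4*cos(7*θ)/343; evaluating from 0 to pi: ∫_{0}^{pi} (-2*θ**2 - 3*θ) sin(7*θ) dθ = (-2*pi**2/7 - 3*pi/7 + 4/343) - (-4/343) = -2*pi**2/7 - 3*pi/7 + 8/343.
Hence b_7 = (2/pi)·(-2*pi**2/7 - 3*pi/7 + 8/343) = 2*(-98*pi**2 - 147*pi + 8)/(343*pi).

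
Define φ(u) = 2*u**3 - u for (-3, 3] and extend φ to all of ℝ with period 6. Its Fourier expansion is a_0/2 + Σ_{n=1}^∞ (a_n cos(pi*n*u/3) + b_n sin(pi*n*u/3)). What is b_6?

b_6 = 1/3 ∫_{-3}^{3} φ(u) sin(2*pi*u) du.
φ is odd and sin(2*pi*u) is odd, so the integrand is even and b_6 = 2/3 ∫_0^{3} φ(u) sin(2*pi*u) du.
Integrating by parts three times (tabular method), an antiderivative of (2*u**3 - u) sin(2*pi*u) is -u**3*cos(2*pi*u)/pi + 3*u**2*sin(2*pi*u)/(2*pi**2) + 3*u*cos(2*pi*u)/(2*pi**3) + u*cos(2*pi*u)/(2*pi) - sin(2*pi*u)/(4*pi**2) - 3*sin(2*pi*u)/(4*pi**4); evaluating from 0 to 3: ∫_{0}^{3} (2*u**3 - u) sin(2*pi*u) du = (3*(3 - 17*pi**2)/(2*pi**3)) - (0) = 3*(3 - 17*pi**2)/(2*pi**3).
Hence b_6 = (2/3)·(3*(3 - 17*pi**2)/(2*pi**3)) = -17/pi + 3/pi**3.

-17/pi + 3/pi**3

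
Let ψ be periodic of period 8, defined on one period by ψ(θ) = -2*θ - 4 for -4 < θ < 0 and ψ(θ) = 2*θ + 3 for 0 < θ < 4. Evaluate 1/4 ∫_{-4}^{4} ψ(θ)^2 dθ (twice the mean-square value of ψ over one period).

1/4 ∫_{-4}^{4} ψ(θ)^2 dθ = 1/4 · (716/3) = 179/3.

179/3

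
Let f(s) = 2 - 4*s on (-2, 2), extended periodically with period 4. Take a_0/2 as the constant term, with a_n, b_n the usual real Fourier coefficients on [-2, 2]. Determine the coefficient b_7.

-16/(7*pi)

b_7 = 1/2 ∫_{-2}^{2} f(s) sin(7*pi*s/2) ds.
Integrating by parts (boundary term plus one more integral), an antiderivative of (2 - 4*s) sin(7*pi*s/2) is 8*s*cos(7*pi*s/2)/(7*pi) - 16*sin(7*pi*s/2)/(49*pi**2) - 4*cos(7*pi*s/2)/(7*pi); evaluating from -2 to 2: ∫_{-2}^{2} (2 - 4*s) sin(7*pi*s/2) ds = (-12/(7*pi)) - (20/(7*pi)) = -32/(7*pi).
Hence b_7 = (1/2)·(-32/(7*pi)) = -16/(7*pi).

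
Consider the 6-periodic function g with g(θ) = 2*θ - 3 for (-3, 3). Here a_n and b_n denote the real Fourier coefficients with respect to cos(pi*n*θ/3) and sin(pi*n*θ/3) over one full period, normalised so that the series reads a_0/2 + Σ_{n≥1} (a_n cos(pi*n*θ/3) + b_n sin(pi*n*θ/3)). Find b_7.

12/(7*pi)

b_7 = 1/3 ∫_{-3}^{3} g(θ) sin(7*pi*θ/3) dθ.
Integrating by parts (boundary term plus one more integral), an antiderivative of (2*θ - 3) sin(7*pi*θ/3) is -6*θ*cos(7*pi*θ/3)/(7*pi) + 18*sin(7*pi*θ/3)/(49*pi**2) + 9*cos(7*pi*θ/3)/(7*pi); evaluating from -3 to 3: ∫_{-3}^{3} (2*θ - 3) sin(7*pi*θ/3) dθ = (9/(7*pi)) - (-27/(7*pi)) = 36/(7*pi).
Hence b_7 = (1/3)·(36/(7*pi)) = 12/(7*pi).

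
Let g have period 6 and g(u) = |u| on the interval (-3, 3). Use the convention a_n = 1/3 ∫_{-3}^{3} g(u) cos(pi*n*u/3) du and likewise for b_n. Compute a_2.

a_2 = 1/3 ∫_{-3}^{3} g(u) cos(2*pi*u/3) du.
g is even and cos(2*pi*u/3) is even, so the integrand is even and a_2 = 2/3 ∫_0^{3} g(u) cos(2*pi*u/3) du.
Integrating by parts (boundary term plus one more integral), an antiderivative of (u) cos(2*pi*u/3) is 3*u*sin(2*pi*u/3)/(2*pi) + 9*cos(2*pi*u/3)/(4*pi**2); evaluating from 0 to 3: ∫_{0}^{3} (u) cos(2*pi*u/3) du = (9/(4*pi**2)) - (9/(4*pi**2)) = 0.
Hence a_2 = (2/3)·(0) = 0.

0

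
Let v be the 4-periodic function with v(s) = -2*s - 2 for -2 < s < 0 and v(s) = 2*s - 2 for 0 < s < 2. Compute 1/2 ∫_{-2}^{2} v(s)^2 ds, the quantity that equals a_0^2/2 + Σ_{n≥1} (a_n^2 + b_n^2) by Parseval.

8/3

1/2 ∫_{-2}^{2} v(s)^2 ds = 1/2 · (16/3) = 8/3.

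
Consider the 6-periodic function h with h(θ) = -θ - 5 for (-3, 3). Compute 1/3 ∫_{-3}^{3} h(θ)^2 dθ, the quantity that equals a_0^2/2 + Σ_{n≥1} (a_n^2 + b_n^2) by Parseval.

56

1/3 ∫_{-3}^{3} h(θ)^2 dθ = 1/3 · (168) = 56.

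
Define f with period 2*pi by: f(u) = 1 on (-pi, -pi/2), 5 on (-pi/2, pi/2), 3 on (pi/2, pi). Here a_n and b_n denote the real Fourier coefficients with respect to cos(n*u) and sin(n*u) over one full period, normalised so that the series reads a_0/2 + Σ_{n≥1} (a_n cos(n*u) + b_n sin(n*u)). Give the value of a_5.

a_5 = 1/pi ∫_{-pi}^{pi} f(u) cos(5*u) du.
Split the integral at the breakpoints.
Directly, an antiderivative of (1) cos(5*u) is sin(5*u)/5; evaluating from -pi to -pi/2: ∫_{-pi}^{-pi/2} (1) cos(5*u) du = (-1/5) - (0) = -1/5.
Directly, an antiderivative of (5) cos(5*u) is sin(5*u); evaluating from -pi/2 to pi/2: ∫_{-pi/2}^{pi/2} (5) cos(5*u) du = (1) - (-1) = 2.
Directly, an antiderivative of (3) cos(5*u) is 3*sin(5*u)/5; evaluating from pi/2 to pi: ∫_{pi/2}^{pi} (3) cos(5*u) du = (0) - (3/5) = -3/5.
Summing the pieces and multiplying by (1/pi) gives a_5 = 6/(5*pi).

6/(5*pi)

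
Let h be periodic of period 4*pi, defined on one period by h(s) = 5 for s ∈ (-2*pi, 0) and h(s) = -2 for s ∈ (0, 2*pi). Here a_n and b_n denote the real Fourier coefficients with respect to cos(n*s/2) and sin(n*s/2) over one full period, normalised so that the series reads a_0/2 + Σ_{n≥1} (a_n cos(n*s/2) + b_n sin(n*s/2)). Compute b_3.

-14/(3*pi)

b_3 = (1/(2*pi)) ∫_{-2*pi}^{2*pi} h(s) sin(3*s/2) ds.
Split the integral at the breakpoints.
Directly, an antiderivative of (5) sin(3*s/2) is -10*cos(3*s/2)/3; evaluating from -2*pi to 0: ∫_{-2*pi}^{0} (5) sin(3*s/2) ds = (-10/3) - (10/3) = -20/3.
Directly, an antiderivative of (-2) sin(3*s/2) is 4*cos(3*s/2)/3; evaluating from 0 to 2*pi: ∫_{0}^{2*pi} (-2) sin(3*s/2) ds = (-4/3) - (4/3) = -8/3.
Summing the pieces and multiplying by (1/(2*pi)) gives b_3 = -14/(3*pi).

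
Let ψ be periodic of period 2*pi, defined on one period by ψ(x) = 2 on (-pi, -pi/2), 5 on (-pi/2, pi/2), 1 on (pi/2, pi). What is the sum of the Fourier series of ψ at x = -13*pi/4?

x = -13*pi/4 differs from x = 3*pi/4 by -2 full period(s), and the series is 2*pi-periodic.
ψ is continuous at x = 3*pi/4 with value 1, so the series converges to 1 there.

1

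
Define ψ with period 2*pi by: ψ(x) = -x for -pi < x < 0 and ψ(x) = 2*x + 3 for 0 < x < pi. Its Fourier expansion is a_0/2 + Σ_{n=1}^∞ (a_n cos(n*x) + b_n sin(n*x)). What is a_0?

a_0 = 1/pi ∫_{-pi}^{pi} ψ(x) dx = 1/pi · (3*pi*(2 + pi)/2) = 3 + 3*pi/2.

3 + 3*pi/2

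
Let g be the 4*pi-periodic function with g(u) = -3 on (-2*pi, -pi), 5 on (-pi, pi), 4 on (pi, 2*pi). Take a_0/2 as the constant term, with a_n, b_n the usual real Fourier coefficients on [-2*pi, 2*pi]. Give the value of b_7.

b_7 = (1/(2*pi)) ∫_{-2*pi}^{2*pi} g(u) sin(7*u/2) du.
Split the integral at the breakpoints.
Directly, an antiderivative of (-3) sin(7*u/2) is 6*cos(7*u/2)/7; evaluating from -2*pi to -pi: ∫_{-2*pi}^{-pi} (-3) sin(7*u/2) du = (0) - (-6/7) = 6/7.
Directly, an antiderivative of (5) sin(7*u/2) is -10*cos(7*u/2)/7; evaluating from -pi to pi: ∫_{-pi}^{pi} (5) sin(7*u/2) du = (0) - (0) = 0.
Directly, an antiderivative of (4) sin(7*u/2) is -8*cos(7*u/2)/7; evaluating from pi to 2*pi: ∫_{pi}^{2*pi} (4) sin(7*u/2) du = (8/7) - (0) = 8/7.
Summing the pieces and multiplying by (1/(2*pi)) gives b_7 = 1/pi.

1/pi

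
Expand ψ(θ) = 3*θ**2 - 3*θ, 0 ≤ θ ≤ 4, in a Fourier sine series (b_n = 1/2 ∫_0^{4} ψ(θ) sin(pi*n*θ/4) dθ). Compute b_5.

b_5 = 1/2 ∫_0^{4} (3*θ**2 - 3*θ) sin(5*pi*θ/4) dθ.
Integrating by parts twice (tabular method), an antiderivative of (3*θ**2 - 3*θ) sin(5*pi*θ/4) is -12*θ**2*cos(5*pi*θ/4)/(5*pi) + 96*θ*sin(5*pi*θ/4)/(25*pi**2) + 12*θ*cos(5*pi*θ/4)/(5*pi) - 48*sin(5*pi*θ/4)/(25*pi**2) + 384*cos(5*pi*θ/4)/(125*pi**3); evaluating from 0 to 4: ∫_{0}^{4} (3*θ**2 - 3*θ) sin(5*pi*θ/4) dθ = (48*(-8 + 75*pi**2)/(125*pi**3)) - (384/(125*pi**3)) = 48*(-16 + 75*pi**2)/(125*pi**3).
Hence b_5 = (1/2)·(48*(-16 + 75*pi**2)/(125*pi**3)) = 24*(-16 + 75*pi**2)/(125*pi**3).

24*(-16 + 75*pi**2)/(125*pi**3)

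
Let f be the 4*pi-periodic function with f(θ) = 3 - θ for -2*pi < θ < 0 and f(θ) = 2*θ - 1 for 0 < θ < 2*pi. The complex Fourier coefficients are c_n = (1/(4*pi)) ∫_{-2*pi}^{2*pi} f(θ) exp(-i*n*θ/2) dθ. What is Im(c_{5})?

(4 - pi)/(5*pi)

Since f is real-valued, Im(c_{5}) = -(1/(4*pi)) ∫_{-2*pi}^{2*pi} f(θ) sin(5*θ/2) dθ = -b_{5}/2.
Split the integral at the breakpoints.
Integrating by parts (boundary term plus one more integral), an antiderivative of (3 - θ) sin(5*θ/2) is 2*θ*cos(5*θ/2)/5 - 4*sin(5*θ/2)/25 - 6*cos(5*θ/2)/5; evaluating from -2*pi to 0: ∫_{-2*pi}^{0} (3 - θ) sin(5*θ/2) dθ = (-6/5) - (6/5 + 4*pi/5) = -4*pi/5 - 12/5.
Integrating by parts (boundary term plus one more integral), an antiderivative of (2*θ - 1) sin(5*θ/2) is -4*θ*cos(5*θ/2)/5 + 8*sin(5*θ/2)/25 + 2*cos(5*θ/2)/5; evaluating from 0 to 2*pi: ∫_{0}^{2*pi} (2*θ - 1) sin(5*θ/2) dθ = (-2/5 + 8*pi/5) - (2/5) = -4/5 + 8*pi/5.
So ∫_{-2*pi}^{2*pi} f(θ) sin(5*θ/2) dθ = -16/5 + 4*pi/5.
Hence Im(c_{5}) = (-1/(4*pi))·(-16/5 + 4*pi/5) = (4 - pi)/(5*pi).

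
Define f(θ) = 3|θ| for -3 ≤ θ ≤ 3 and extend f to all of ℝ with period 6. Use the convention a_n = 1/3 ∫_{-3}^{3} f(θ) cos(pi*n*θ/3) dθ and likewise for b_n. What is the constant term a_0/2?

9/2

a_0 = 1/3 ∫_{-3}^{3} f(θ) dθ = 1/3 · (27) = 9.
So the constant term a_0/2 = 9/2.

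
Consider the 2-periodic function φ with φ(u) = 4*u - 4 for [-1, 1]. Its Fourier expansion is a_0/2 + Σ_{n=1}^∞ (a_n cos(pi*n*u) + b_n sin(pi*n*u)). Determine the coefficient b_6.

b_6 = ∫_{-1}^{1} φ(u) sin(6*pi*u) du.
Integrating by parts (boundary term plus one more integral), an antiderivative of (4*u - 4) sin(6*pi*u) is -2*u*cos(6*pi*u)/(3*pi) + sin(6*pi*u)/(9*pi**2) + 2*cos(6*pi*u)/(3*pi); evaluating from -1 to 1: ∫_{-1}^{1} (4*u - 4) sin(6*pi*u) du = (0) - (4/(3*pi)) = -4/(3*pi).
Hence b_6 = -4/(3*pi).

-4/(3*pi)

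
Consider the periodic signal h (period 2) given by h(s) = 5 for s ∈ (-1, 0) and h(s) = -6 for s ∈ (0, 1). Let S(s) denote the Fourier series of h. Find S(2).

s = 2 differs from s = 0 by 1 full period(s), and the series is 2-periodic.
At s = 0 the one-sided limits are h(0^-) = 5 and h(0^+) = -6.
By Dirichlet's theorem the series converges to their average, [(5) + (-6)]/2 = -1/2.

-1/2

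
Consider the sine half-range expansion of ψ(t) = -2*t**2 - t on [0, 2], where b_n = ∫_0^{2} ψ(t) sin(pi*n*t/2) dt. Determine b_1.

-20/pi + 64/pi**3

b_1 = ∫_0^{2} (-2*t**2 - t) sin(pi*t/2) dt.
Integrating by parts twice (tabular method), an antiderivative of (-2*t**2 - t) sin(pi*t/2) is 4*t**2*cos(pi*t/2)/pi - 16*t*sin(pi*t/2)/pi**2 + 2*t*cos(pi*t/2)/pi - 4*sin(pi*t/2)/pi**2 - 32*cos(pi*t/2)/pi**3; evaluating from 0 to 2: ∫_{0}^{2} (-2*t**2 - t) sin(pi*t/2) dt = (-20/pi + 32/pi**3) - (-32/pi**3) = -20/pi + 64/pi**3.
Hence b_1 = -20/pi + 64/pi**3.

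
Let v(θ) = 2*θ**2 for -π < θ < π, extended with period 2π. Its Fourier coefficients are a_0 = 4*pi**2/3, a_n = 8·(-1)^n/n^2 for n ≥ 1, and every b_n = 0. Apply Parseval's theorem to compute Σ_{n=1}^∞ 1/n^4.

pi**4/90

Parseval: a_0^2/2 + Σ a_n^2 = (1/π) ∫_{-π}^{π} v(θ)^2 dθ = 8*pi**4/5.
Subtract a_0^2/2 = 8*pi**4/9: Σ a_n^2 = 32*pi**4/45.
Since a_n^2 = 64/n^4, Σ 1/n^4 = pi**4/90.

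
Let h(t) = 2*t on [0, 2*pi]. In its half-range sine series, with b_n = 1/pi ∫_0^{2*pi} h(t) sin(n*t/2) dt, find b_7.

8/7

b_7 = 1/pi ∫_0^{2*pi} (2*t) sin(7*t/2) dt.
Integrating by parts (boundary term plus one more integral), an antiderivative of (2*t) sin(7*t/2) is -4*t*cos(7*t/2)/7 + 8*sin(7*t/2)/49; evaluating from 0 to 2*pi: ∫_{0}^{2*pi} (2*t) sin(7*t/2) dt = (8*pi/7) - (0) = 8*pi/7.
Hence b_7 = (1/pi)·(8*pi/7) = 8/7.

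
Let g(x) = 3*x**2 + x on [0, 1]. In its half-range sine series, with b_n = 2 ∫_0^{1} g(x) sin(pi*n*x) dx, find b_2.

-4/pi

b_2 = 2 ∫_0^{1} (3*x**2 + x) sin(2*pi*x) dx.
Integrating by parts twice (tabular method), an antiderivative of (3*x**2 + x) sin(2*pi*x) is -3*x**2*cos(2*pi*x)/(2*pi) + 3*x*sin(2*pi*x)/(2*pi**2) - x*cos(2*pi*x)/(2*pi) + sin(2*pi*x)/(4*pi**2) + 3*cos(2*pi*x)/(4*pi**3); evaluating from 0 to 1: ∫_{0}^{1} (3*x**2 + x) sin(2*pi*x) dx = (-2/pi + 3/(4*pi**3)) - (3/(4*pi**3)) = -2/pi.
Hence b_2 = 2·(-2/pi) = -4/pi.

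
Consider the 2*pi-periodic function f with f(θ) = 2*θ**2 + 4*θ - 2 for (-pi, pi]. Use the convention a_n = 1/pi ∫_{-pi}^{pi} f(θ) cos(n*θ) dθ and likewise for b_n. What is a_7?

-8/49

a_7 = 1/pi ∫_{-pi}^{pi} f(θ) cos(7*θ) dθ.
Integrating by parts twice (tabular method), an antiderivative of (2*θ**2 + 4*θ - 2) cos(7*θ) is 2*θ**2*sin(7*θ)/7 + 4*θ*sin(7*θ)/7 + 4*θ*cos(7*θ)/49 - 102*sin(7*θ)/343 + 4*cos(7*θ)/49; evaluating from -pi to pi: ∫_{-pi}^{pi} (2*θ**2 + 4*θ - 2) cos(7*θ) dθ = (-4*pi/49 - 4/49) - (-4/49 + 4*pi/49) = -8*pi/49.
Hence a_7 = (1/pi)·(-8*pi/49) = -8/49.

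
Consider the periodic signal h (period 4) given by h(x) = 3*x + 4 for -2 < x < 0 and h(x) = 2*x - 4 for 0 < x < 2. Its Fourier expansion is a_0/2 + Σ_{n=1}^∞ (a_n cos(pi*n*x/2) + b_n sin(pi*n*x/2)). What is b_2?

b_2 = 1/2 ∫_{-2}^{2} h(x) sin(pi*x) dx.
Split the integral at the breakpoints.
Integrating by parts (boundary term plus one more integral), an antiderivative of (3*x + 4) sin(pi*x) is -3*x*cos(pi*x)/pi + 3*sin(pi*x)/pi**2 - 4*cos(pi*x)/pi; evaluating from -2 to 0: ∫_{-2}^{0} (3*x + 4) sin(pi*x) dx = (-4/pi) - (2/pi) = -6/pi.
Integrating by parts (boundary term plus one more integral), an antiderivative of (2*x - 4) sin(pi*x) is -2*x*cos(pi*x)/pi + 2*sin(pi*x)/pi**2 + 4*cos(pi*x)/pi; evaluating from 0 to 2: ∫_{0}^{2} (2*x - 4) sin(pi*x) dx = (0) - (4/pi) = -4/pi.
Summing the pieces and multiplying by (1/2) gives b_2 = -5/pi.

-5/pi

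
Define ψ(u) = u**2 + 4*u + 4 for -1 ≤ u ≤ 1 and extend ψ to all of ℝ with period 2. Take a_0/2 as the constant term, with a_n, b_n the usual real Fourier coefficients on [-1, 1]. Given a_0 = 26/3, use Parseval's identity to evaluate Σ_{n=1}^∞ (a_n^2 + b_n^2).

Parseval: a_0^2/2 + Σ_{n≥1} (a_n^2+b_n^2) = ∫_{-1}^{1} ψ(u)^2 du = 242/5.
Subtract a_0^2/2 = 338/9: Σ (a_n^2+b_n^2) = 488/45.

488/45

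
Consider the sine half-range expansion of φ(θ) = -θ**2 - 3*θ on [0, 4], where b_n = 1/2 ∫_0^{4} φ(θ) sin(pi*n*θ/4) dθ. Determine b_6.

28/(3*pi)

b_6 = 1/2 ∫_0^{4} (-θ**2 - 3*θ) sin(3*pi*θ/2) dθ.
Integrating by parts twice (tabular method), an antiderivative of (-θ**2 - 3*θ) sin(3*pi*θ/2) is 2*θ**2*cos(3*pi*θ/2)/(3*pi) - 8*θ*sin(3*pi*θ/2)/(9*pi**2) + 2*θ*cos(3*pi*θ/2)/pi - 4*sin(3*pi*θ/2)/(3*pi**2) - 16*cos(3*pi*θ/2)/(27*pi**3); evaluating from 0 to 4: ∫_{0}^{4} (-θ**2 - 3*θ) sin(3*pi*θ/2) dθ = (8*(-2 + 63*pi**2)/(27*pi**3)) - (-16/(27*pi**3)) = 56/(3*pi).
Hence b_6 = (1/2)·(56/(3*pi)) = 28/(3*pi).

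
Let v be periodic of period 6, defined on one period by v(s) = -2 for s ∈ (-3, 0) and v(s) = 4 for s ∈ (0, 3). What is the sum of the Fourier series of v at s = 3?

1

s = 3 differs from s = -3 by 1 full period(s), and the series is 6-periodic.
At s = -3 the one-sided limits are v(-3^-) = 4 and v(-3^+) = -2.
By Dirichlet's theorem the series converges to their average, [(4) + (-2)]/2 = 1.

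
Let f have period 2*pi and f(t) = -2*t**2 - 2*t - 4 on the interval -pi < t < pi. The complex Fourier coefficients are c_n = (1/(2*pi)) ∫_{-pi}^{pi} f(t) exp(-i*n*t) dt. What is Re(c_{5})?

Since f is real-valued, Re(c_{5}) = (1/(2*pi)) ∫_{-pi}^{pi} f(t) cos(5*t) dt = a_{5}/2.
Integrating by parts twice (tabular method), an antiderivative of (-2*t**2 - 2*t - 4) cos(5*t) is -2*t**2*sin(5*t)/5 - 2*t*sin(5*t)/5 - 4*t*cos(5*t)/25 - 96*sin(5*t)/125 - 2*cos(5*t)/25; evaluating from -pi to pi: ∫_{-pi}^{pi} (-2*t**2 - 2*t - 4) cos(5*t) dt = (2/25 + 4*pi/25) - (2/25 - 4*pi/25) = 8*pi/25.
Hence Re(c_{5}) = (1/(2*pi))·(8*pi/25) = 4/25.

4/25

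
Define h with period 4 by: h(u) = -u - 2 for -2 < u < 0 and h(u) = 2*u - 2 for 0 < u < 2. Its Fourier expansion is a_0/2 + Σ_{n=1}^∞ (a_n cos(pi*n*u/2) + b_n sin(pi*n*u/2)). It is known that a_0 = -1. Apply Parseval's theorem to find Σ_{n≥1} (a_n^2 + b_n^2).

13/6

Parseval: a_0^2/2 + Σ_{n≥1} (a_n^2+b_n^2) = 1/2 ∫_{-2}^{2} h(u)^2 du = 8/3.
Subtract a_0^2/2 = 1/2: Σ (a_n^2+b_n^2) = 13/6.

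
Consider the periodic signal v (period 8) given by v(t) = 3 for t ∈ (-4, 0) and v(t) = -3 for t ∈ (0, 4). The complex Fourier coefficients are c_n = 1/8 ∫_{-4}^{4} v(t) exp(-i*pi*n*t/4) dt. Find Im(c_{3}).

Since v is real-valued, Im(c_{3}) = -1/8 ∫_{-4}^{4} v(t) sin(3*pi*t/4) dt = -b_{3}/2.
v is odd and sin(3*pi*t/4) is odd, so the integrand is even: ∫_{-4}^{4} v(t) sin(3*pi*t/4) dt = 2∫_0^{4} v(t) sin(3*pi*t/4) dt.
Directly, an antiderivative of (-3) sin(3*pi*t/4) is 4*cos(3*pi*t/4)/pi; evaluating from 0 to 4: ∫_{0}^{4} (-3) sin(3*pi*t/4) dt = (-4/pi) - (4/pi) = -8/pi.
So ∫_{-4}^{4} v(t) sin(3*pi*t/4) dt = -16/pi.
Hence Im(c_{3}) = (-1/8)·(-16/pi) = 2/pi.

2/pi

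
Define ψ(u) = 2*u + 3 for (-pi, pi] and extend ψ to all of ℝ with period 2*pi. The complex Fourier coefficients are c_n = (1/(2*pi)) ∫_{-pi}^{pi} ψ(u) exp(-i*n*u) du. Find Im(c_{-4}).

Since ψ is real-valued, Im(c_{-4}) = -(1/(2*pi)) ∫_{-pi}^{pi} ψ(u) sin(-4*u) du = b_{4}/2.
Integrating by parts (boundary term plus one more integral), an antiderivative of (2*u + 3) sin(-4*u) is u*cos(4*u)/2 - sin(4*u)/8 + 3*cos(4*u)/4; evaluating from -pi to pi: ∫_{-pi}^{pi} (2*u + 3) sin(-4*u) du = (3/4 + pi/2) - (3/4 - pi/2) = pi.
Hence Im(c_{-4}) = (-1/(2*pi))·(pi) = -1/2.

-1/2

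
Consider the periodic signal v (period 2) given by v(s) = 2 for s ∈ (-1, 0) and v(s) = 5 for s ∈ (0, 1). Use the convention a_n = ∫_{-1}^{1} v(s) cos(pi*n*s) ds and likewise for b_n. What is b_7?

6/(7*pi)

b_7 = ∫_{-1}^{1} v(s) sin(7*pi*s) ds.
Split the integral at the breakpoints.
Directly, an antiderivative of (2) sin(7*pi*s) is -2*cos(7*pi*s)/(7*pi); evaluating from -1 to 0: ∫_{-1}^{0} (2) sin(7*pi*s) ds = (-2/(7*pi)) - (2/(7*pi)) = -4/(7*pi).
Directly, an antiderivative of (5) sin(7*pi*s) is -5*cos(7*pi*s)/(7*pi); evaluating from 0 to 1: ∫_{0}^{1} (5) sin(7*pi*s) ds = (5/(7*pi)) - (-5/(7*pi)) = 10/(7*pi).
Summing the pieces gives b_7 = 6/(7*pi).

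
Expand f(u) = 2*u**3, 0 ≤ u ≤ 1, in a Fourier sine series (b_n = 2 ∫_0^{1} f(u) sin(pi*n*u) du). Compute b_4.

b_4 = 2 ∫_0^{1} (2*u**3) sin(4*pi*u) du.
Integrating by parts three times (tabular method), an antiderivative of (2*u**3) sin(4*pi*u) is -u**3*cos(4*pi*u)/(2*pi) + 3*u**2*sin(4*pi*u)/(8*pi**2) + 3*u*cos(4*pi*u)/(16*pi**3) - 3*sin(4*pi*u)/(64*pi**4); evaluating from 0 to 1: ∫_{0}^{1} (2*u**3) sin(4*pi*u) du = ((3 - 8*pi**2)/(16*pi**3)) - (0) = (3 - 8*pi**2)/(16*pi**3).
Hence b_4 = 2·((3 - 8*pi**2)/(16*pi**3)) = (3/8 - pi**2)/pi**3.

(3/8 - pi**2)/pi**3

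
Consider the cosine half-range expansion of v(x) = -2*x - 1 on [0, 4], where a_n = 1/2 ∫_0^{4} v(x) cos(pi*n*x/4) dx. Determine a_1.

32/pi**2

a_1 = 1/2 ∫_0^{4} (-2*x - 1) cos(pi*x/4) dx.
Integrating by parts (boundary term plus one more integral), an antiderivative of (-2*x - 1) cos(pi*x/4) is -8*x*sin(pi*x/4)/pi - 4*sin(pi*x/4)/pi - 32*cos(pi*x/4)/pi**2; evaluating from 0 to 4: ∫_{0}^{4} (-2*x - 1) cos(pi*x/4) dx = (32/pi**2) - (-32/pi**2) = 64/pi**2.
Hence a_1 = (1/2)·(64/pi**2) = 32/pi**2.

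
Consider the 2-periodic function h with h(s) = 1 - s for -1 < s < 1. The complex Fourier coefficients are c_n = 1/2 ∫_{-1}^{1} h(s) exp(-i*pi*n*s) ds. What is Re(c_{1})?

0

Since h is real-valued, Re(c_{1}) = 1/2 ∫_{-1}^{1} h(s) cos(pi*s) ds = a_{1}/2.
Integrating by parts (boundary term plus one more integral), an antiderivative of (1 - s) cos(pi*s) is -s*sin(pi*s)/pi + sin(pi*s)/pi - cos(pi*s)/pi**2; evaluating from -1 to 1: ∫_{-1}^{1} (1 - s) cos(pi*s) ds = (pi**(-2)) - (pi**(-2)) = 0.
Hence Re(c_{1}) = (1/2)·(0) = 0.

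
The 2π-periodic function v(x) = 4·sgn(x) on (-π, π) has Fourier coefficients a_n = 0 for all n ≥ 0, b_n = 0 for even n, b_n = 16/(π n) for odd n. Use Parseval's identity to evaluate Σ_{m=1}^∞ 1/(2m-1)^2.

Parseval: Σ b_n^2 = (1/π) ∫_{-π}^{π} v(x)^2 dx = 32.
Only odd n contribute, with b_n^2 = 256/(π^2 n^2), so Σ_{m≥1} 1/(2m-1)^2 = π^2·(32)/256 = pi**2/8.

pi**2/8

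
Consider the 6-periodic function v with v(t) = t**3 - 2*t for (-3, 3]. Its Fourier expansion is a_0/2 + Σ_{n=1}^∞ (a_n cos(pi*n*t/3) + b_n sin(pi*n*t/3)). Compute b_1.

b_1 = 1/3 ∫_{-3}^{3} v(t) sin(pi*t/3) dt.
v is odd and sin(pi*t/3) is odd, so the integrand is even and b_1 = 2/3 ∫_0^{3} v(t) sin(pi*t/3) dt.
Integrating by parts three times (tabular method), an antiderivative of (t**3 - 2*t) sin(pi*t/3) is -3*t**3*cos(pi*t/3)/pi + 27*t**2*sin(pi*t/3)/pi**2 + 6*t*cos(pi*t/3)/pi + 162*t*cos(pi*t/3)/pi**3 - 486*sin(pi*t/3)/pi**4 - 18*sin(pi*t/3)/pi**2; evaluating from 0 to 3: ∫_{0}^{3} (t**3 - 2*t) sin(pi*t/3) dt = (-486/pi**3 + 63/pi) - (0) = -486/pi**3 + 63/pi.
Hence b_1 = (2/3)·(-486/pi**3 + 63/pi) = -324/pi**3 + 42/pi.

-324/pi**3 + 42/pi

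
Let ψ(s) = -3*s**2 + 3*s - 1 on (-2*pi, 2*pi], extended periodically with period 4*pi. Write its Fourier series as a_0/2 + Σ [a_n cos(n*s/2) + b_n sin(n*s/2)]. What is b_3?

4

b_3 = (1/(2*pi)) ∫_{-2*pi}^{2*pi} ψ(s) sin(3*s/2) ds.
Integrating by parts twice (tabular method), an antiderivative of (-3*s**2 + 3*s - 1) sin(3*s/2) is 2*s**2*cos(3*s/2) - 8*s*sin(3*s/2)/3 - 2*s*cos(3*s/2) + 4*sin(3*s/2)/3 - 10*cos(3*s/2)/9; evaluating from -2*pi to 2*pi: ∫_{-2*pi}^{2*pi} (-3*s**2 + 3*s - 1) sin(3*s/2) ds = (-8*pi**2 + 10/9 + 4*pi) - (-8*pi**2 - 4*pi + 10/9) = 8*pi.
Hence b_3 = (1/(2*pi))·(8*pi) = 4.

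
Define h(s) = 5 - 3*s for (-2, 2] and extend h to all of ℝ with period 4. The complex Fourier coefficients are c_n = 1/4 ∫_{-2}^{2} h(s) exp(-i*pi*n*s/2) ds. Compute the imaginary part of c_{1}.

6/pi

Since h is real-valued, Im(c_{1}) = -1/4 ∫_{-2}^{2} h(s) sin(pi*s/2) ds = -b_{1}/2.
Integrating by parts (boundary term plus one more integral), an antiderivative of (5 - 3*s) sin(pi*s/2) is 6*s*cos(pi*s/2)/pi - 12*sin(pi*s/2)/pi**2 - 10*cos(pi*s/2)/pi; evaluating from -2 to 2: ∫_{-2}^{2} (5 - 3*s) sin(pi*s/2) ds = (-2/pi) - (22/pi) = -24/pi.
Hence Im(c_{1}) = (-1/4)·(-24/pi) = 6/pi.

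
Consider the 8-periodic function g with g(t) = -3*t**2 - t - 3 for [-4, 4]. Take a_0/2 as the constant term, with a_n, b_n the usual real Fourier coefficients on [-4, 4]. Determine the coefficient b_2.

b_2 = 1/4 ∫_{-4}^{4} g(t) sin(pi*t/2) dt.
Integrating by parts twice (tabular method), an antiderivative of (-3*t**2 - t - 3) sin(pi*t/2) is 6*t**2*cos(pi*t/2)/pi - 24*t*sin(pi*t/2)/pi**2 + 2*t*cos(pi*t/2)/pi - 4*sin(pi*t/2)/pi**2 - 48*cos(pi*t/2)/pi**3 + 6*cos(pi*t/2)/pi; evaluating from -4 to 4: ∫_{-4}^{4} (-3*t**2 - t - 3) sin(pi*t/2) dt = (-48/pi**3 + 110/pi) - (-48/pi**3 + 94/pi) = 16/pi.
Hence b_2 = (1/4)·(16/pi) = 4/pi.

4/pi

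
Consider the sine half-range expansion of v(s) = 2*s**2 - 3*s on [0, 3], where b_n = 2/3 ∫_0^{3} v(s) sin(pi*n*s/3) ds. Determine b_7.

b_7 = 2/3 ∫_0^{3} (2*s**2 - 3*s) sin(7*pi*s/3) ds.
Integrating by parts twice (tabular method), an antiderivative of (2*s**2 - 3*s) sin(7*pi*s/3) is -6*s**2*cos(7*pi*s/3)/(7*pi) + 36*s*sin(7*pi*s/3)/(49*pi**2) + 9*s*cos(7*pi*s/3)/(7*pi) - 27*sin(7*pi*s/3)/(49*pi**2) + 108*cos(7*pi*s/3)/(343*pi**3); evaluating from 0 to 3: ∫_{0}^{3} (2*s**2 - 3*s) sin(7*pi*s/3) ds = (27*(-4 + 49*pi**2)/(343*pi**3)) - (108/(343*pi**3)) = 27*(-8 + 49*pi**2)/(343*pi**3).
Hence b_7 = (2/3)·(27*(-8 + 49*pi**2)/(343*pi**3)) = 18*(-8 + 49*pi**2)/(343*pi**3).

18*(-8 + 49*pi**2)/(343*pi**3)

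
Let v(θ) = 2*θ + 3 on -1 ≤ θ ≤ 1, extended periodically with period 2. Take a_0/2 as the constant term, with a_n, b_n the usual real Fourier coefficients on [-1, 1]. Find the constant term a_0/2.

a_0 = ∫_{-1}^{1} v(θ) dθ = 6.
So the constant term a_0/2 = 3.

3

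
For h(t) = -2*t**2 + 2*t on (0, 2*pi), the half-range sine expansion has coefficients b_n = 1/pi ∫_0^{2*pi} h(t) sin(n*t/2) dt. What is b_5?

b_5 = 1/pi ∫_0^{2*pi} (-2*t**2 + 2*t) sin(5*t/2) dt.
Integrating by parts twice (tabular method), an antiderivative of (-2*t**2 + 2*t) sin(5*t/2) is 4*t**2*cos(5*t/2)/5 - 16*t*sin(5*t/2)/25 - 4*t*cos(5*t/2)/5 + 8*sin(5*t/2)/25 - 32*cos(5*t/2)/125; evaluating from 0 to 2*pi: ∫_{0}^{2*pi} (-2*t**2 + 2*t) sin(5*t/2) dt = (-16*pi**2/5 + 32/125 + 8*pi/5) - (-32/125) = -16*pi**2/5 + 64/125 + 8*pi/5.
Hence b_5 = (1/pi)·(-16*pi**2/5 + 64/125 + 8*pi/5) = 8*(-50*pi**2 + 8 + 25*pi)/(125*pi).

8*(-50*pi**2 + 8 + 25*pi)/(125*pi)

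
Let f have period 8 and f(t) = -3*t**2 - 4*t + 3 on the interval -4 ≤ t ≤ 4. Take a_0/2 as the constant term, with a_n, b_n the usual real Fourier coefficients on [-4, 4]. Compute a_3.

a_3 = 1/4 ∫_{-4}^{4} f(t) cos(3*pi*t/4) dt.
Integrating by parts twice (tabular method), an antiderivative of (-3*t**2 - 4*t + 3) cos(3*pi*t/4) is -4*t**2*sin(3*pi*t/4)/pi - 16*t*sin(3*pi*t/4)/(3*pi) - 32*t*cos(3*pi*t/4)/(3*pi**2) + 128*sin(3*pi*t/4)/(9*pi**3) + 4*sin(3*pi*t/4)/pi - 64*cos(3*pi*t/4)/(9*pi**2); evaluating from -4 to 4: ∫_{-4}^{4} (-3*t**2 - 4*t + 3) cos(3*pi*t/4) dt = (448/(9*pi**2)) - (-320/(9*pi**2)) = 256/(3*pi**2).
Hence a_3 = (1/4)·(256/(3*pi**2)) = 64/(3*pi**2).

64/(3*pi**2)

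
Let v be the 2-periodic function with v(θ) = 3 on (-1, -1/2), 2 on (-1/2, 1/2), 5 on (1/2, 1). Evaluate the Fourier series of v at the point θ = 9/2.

7/2

θ = 9/2 differs from θ = 1/2 by 2 full period(s), and the series is 2-periodic.
At θ = 1/2 the one-sided limits are v(1/2^-) = 2 and v(1/2^+) = 5.
By Dirichlet's theorem the series converges to their average, [(2) + (5)]/2 = 7/2.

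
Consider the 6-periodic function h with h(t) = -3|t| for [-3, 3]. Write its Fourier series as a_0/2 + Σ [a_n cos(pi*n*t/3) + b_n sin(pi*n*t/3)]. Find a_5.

a_5 = 1/3 ∫_{-3}^{3} h(t) cos(5*pi*t/3) dt.
h is even and cos(5*pi*t/3) is even, so the integrand is even and a_5 = 2/3 ∫_0^{3} h(t) cos(5*pi*t/3) dt.
Integrating by parts (boundary term plus one more integral), an antiderivative of (-3*t) cos(5*pi*t/3) is -9*t*sin(5*pi*t/3)/(5*pi) - 27*cos(5*pi*t/3)/(25*pi**2); evaluating from 0 to 3: ∫_{0}^{3} (-3*t) cos(5*pi*t/3) dt = (27/(25*pi**2)) - (-27/(25*pi**2)) = 54/(25*pi**2).
Hence a_5 = (2/3)·(54/(25*pi**2)) = 36/(25*pi**2).

36/(25*pi**2)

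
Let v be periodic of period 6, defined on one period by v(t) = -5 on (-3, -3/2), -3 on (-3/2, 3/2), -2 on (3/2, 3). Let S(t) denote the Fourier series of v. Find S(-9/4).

v is continuous at t = -9/4 with value -5, so the series converges to -5 there.

-5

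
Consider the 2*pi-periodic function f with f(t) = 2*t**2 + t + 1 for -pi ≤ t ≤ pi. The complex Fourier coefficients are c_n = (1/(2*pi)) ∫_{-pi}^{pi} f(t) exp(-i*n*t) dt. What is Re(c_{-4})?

Since f is real-valued, Re(c_{-4}) = (1/(2*pi)) ∫_{-pi}^{pi} f(t) cos(-4*t) dt = a_{4}/2.
Integrating by parts twice (tabular method), an antiderivative of (2*t**2 + t + 1) cos(-4*t) is t**2*sin(4*t)/2 + t*sin(4*t)/4 + t*cos(4*t)/4 + 3*sin(4*t)/16 + cos(4*t)/16; evaluating from -pi to pi: ∫_{-pi}^{pi} (2*t**2 + t + 1) cos(-4*t) dt = (1/16 + pi/4) - (1/16 - pi/4) = pi/2.
Hence Re(c_{-4}) = (1/(2*pi))·(pi/2) = 1/4.

1/4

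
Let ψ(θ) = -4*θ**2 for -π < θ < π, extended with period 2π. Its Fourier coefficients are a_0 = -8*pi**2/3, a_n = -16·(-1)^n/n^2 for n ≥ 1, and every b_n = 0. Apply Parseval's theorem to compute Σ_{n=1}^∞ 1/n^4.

pi**4/90

Parseval: a_0^2/2 + Σ a_n^2 = (1/π) ∫_{-π}^{π} ψ(θ)^2 dθ = 32*pi**4/5.
Subtract a_0^2/2 = 32*pi**4/9: Σ a_n^2 = 128*pi**4/45.
Since a_n^2 = 256/n^4, Σ 1/n^4 = pi**4/90.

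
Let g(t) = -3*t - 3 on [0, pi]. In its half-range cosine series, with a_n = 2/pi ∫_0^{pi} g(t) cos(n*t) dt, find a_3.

a_3 = 2/pi ∫_0^{pi} (-3*t - 3) cos(3*t) dt.
Integrating by parts (boundary term plus one more integral), an antiderivative of (-3*t - 3) cos(3*t) is -t*sin(3*t) - sin(3*t) - cos(3*t)/3; evaluating from 0 to pi: ∫_{0}^{pi} (-3*t - 3) cos(3*t) dt = (1/3) - (-1/3) = 2/3.
Hence a_3 = (2/pi)·(2/3) = 4/(3*pi).

4/(3*pi)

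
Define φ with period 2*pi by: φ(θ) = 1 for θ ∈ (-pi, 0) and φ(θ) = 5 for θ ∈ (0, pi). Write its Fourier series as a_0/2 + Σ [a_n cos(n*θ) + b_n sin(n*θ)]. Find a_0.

a_0 = 1/pi ∫_{-pi}^{pi} φ(θ) dθ = 1/pi · (6*pi) = 6.

6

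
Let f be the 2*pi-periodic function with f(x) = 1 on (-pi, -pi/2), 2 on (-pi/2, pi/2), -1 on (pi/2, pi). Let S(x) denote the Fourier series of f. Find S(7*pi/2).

x = 7*pi/2 differs from x = -pi/2 by 2 full period(s), and the series is 2*pi-periodic.
At x = -pi/2 the one-sided limits are f(-pi/2^-) = 1 and f(-pi/2^+) = 2.
By Dirichlet's theorem the series converges to their average, [(1) + (2)]/2 = 3/2.

3/2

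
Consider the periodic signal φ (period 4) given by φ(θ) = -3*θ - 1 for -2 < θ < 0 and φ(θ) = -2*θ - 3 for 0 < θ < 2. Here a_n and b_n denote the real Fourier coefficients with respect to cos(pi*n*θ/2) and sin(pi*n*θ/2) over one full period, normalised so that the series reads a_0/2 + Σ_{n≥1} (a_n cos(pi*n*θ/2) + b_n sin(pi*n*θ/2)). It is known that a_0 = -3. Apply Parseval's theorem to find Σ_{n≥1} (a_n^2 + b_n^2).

173/6

Parseval: a_0^2/2 + Σ_{n≥1} (a_n^2+b_n^2) = 1/2 ∫_{-2}^{2} φ(θ)^2 dθ = 100/3.
Subtract a_0^2/2 = 9/2: Σ (a_n^2+b_n^2) = 173/6.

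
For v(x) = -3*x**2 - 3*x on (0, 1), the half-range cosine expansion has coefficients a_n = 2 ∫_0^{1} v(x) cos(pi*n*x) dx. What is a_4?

-3/(4*pi**2)

a_4 = 2 ∫_0^{1} (-3*x**2 - 3*x) cos(4*pi*x) dx.
Integrating by parts twice (tabular method), an antiderivative of (-3*x**2 - 3*x) cos(4*pi*x) is -3*x**2*sin(4*pi*x)/(4*pi) - 3*x*sin(4*pi*x)/(4*pi) - 3*x*cos(4*pi*x)/(8*pi**2) + 3*sin(4*pi*x)/(32*pi**3) - 3*cos(4*pi*x)/(16*pi**2); evaluating from 0 to 1: ∫_{0}^{1} (-3*x**2 - 3*x) cos(4*pi*x) dx = (-9/(16*pi**2)) - (-3/(16*pi**2)) = -3/(8*pi**2).
Hence a_4 = 2·(-3/(8*pi**2)) = -3/(4*pi**2).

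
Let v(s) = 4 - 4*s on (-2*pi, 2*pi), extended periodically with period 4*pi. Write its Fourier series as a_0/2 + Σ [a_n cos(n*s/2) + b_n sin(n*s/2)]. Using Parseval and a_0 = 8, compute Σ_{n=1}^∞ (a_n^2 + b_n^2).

Parseval: a_0^2/2 + Σ_{n≥1} (a_n^2+b_n^2) = (1/(2*pi)) ∫_{-2*pi}^{2*pi} v(s)^2 ds = 32 + 128*pi**2/3.
Subtract a_0^2/2 = 32: Σ (a_n^2+b_n^2) = 128*pi**2/3.

128*pi**2/3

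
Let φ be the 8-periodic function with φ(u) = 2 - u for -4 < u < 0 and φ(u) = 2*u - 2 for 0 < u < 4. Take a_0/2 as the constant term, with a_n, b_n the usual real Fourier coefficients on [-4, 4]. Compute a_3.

-8/(3*pi**2)

a_3 = 1/4 ∫_{-4}^{4} φ(u) cos(3*pi*u/4) du.
Split the integral at the breakpoints.
Integrating by parts (boundary term plus one more integral), an antiderivative of (2 - u) cos(3*pi*u/4) is -4*u*sin(3*pi*u/4)/(3*pi) + 8*sin(3*pi*u/4)/(3*pi) - 16*cos(3*pi*u/4)/(9*pi**2); evaluating from -4 to 0: ∫_{-4}^{0} (2 - u) cos(3*pi*u/4) du = (-16/(9*pi**2)) - (16/(9*pi**2)) = -32/(9*pi**2).
Integrating by parts (boundary term plus one more integral), an antiderivative of (2*u - 2) cos(3*pi*u/4) is 8*u*sin(3*pi*u/4)/(3*pi) - 8*sin(3*pi*u/4)/(3*pi) + 32*cos(3*pi*u/4)/(9*pi**2); evaluating from 0 to 4: ∫_{0}^{4} (2*u - 2) cos(3*pi*u/4) du = (-32/(9*pi**2)) - (32/(9*pi**2)) = -64/(9*pi**2).
Summing the pieces and multiplying by (1/4) gives a_3 = -8/(3*pi**2).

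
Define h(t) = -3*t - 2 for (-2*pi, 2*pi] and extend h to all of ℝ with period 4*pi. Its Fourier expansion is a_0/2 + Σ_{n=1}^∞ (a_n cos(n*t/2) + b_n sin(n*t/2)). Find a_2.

0

a_2 = (1/(2*pi)) ∫_{-2*pi}^{2*pi} h(t) cos(t) dt.
Integrating by parts (boundary term plus one more integral), an antiderivative of (-3*t - 2) cos(t) is -3*t*sin(t) - 2*sin(t) - 3*cos(t); evaluating from -2*pi to 2*pi: ∫_{-2*pi}^{2*pi} (-3*t - 2) cos(t) dt = (-3) - (-3) = 0.
Hence a_2 = (1/(2*pi))·(0) = 0.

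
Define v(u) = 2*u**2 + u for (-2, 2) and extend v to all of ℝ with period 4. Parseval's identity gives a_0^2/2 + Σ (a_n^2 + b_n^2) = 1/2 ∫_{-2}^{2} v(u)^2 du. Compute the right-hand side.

1/2 ∫_{-2}^{2} v(u)^2 du = 1/2 · (848/15) = 424/15.

424/15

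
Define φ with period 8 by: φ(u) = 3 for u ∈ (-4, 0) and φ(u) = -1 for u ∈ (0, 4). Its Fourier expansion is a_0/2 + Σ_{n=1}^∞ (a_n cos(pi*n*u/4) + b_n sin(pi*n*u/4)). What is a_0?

a_0 = 1/4 ∫_{-4}^{4} φ(u) du = 1/4 · (8) = 2.

2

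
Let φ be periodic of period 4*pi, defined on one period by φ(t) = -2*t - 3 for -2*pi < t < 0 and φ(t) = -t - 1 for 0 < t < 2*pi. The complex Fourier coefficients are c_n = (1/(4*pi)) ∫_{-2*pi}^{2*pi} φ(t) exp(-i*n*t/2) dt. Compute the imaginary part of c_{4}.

-3/4

Since φ is real-valued, Im(c_{4}) = -(1/(4*pi)) ∫_{-2*pi}^{2*pi} φ(t) sin(2*t) dt = -b_{4}/2.
Split the integral at the breakpoints.
Integrating by parts (boundary term plus one more integral), an antiderivative of (-2*t - 3) sin(2*t) is t*cos(2*t) - sin(2*t)/2 + 3*cos(2*t)/2; evaluating from -2*pi to 0: ∫_{-2*pi}^{0} (-2*t - 3) sin(2*t) dt = (3/2) - (3/2 - 2*pi) = 2*pi.
Integrating by parts (boundary term plus one more integral), an antiderivative of (-t - 1) sin(2*t) is t*cos(2*t)/2 - sin(2*t)/4 + cos(2*t)/2; evaluating from 0 to 2*pi: ∫_{0}^{2*pi} (-t - 1) sin(2*t) dt = (1/2 + pi) - (1/2) = pi.
So ∫_{-2*pi}^{2*pi} φ(t) sin(2*t) dt = 3*pi.
Hence Im(c_{4}) = (-1/(4*pi))·(3*pi) = -3/4.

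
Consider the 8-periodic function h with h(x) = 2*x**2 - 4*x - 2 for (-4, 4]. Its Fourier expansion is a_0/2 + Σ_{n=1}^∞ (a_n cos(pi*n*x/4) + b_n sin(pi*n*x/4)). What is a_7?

-128/(49*pi**2)

a_7 = 1/4 ∫_{-4}^{4} h(x) cos(7*pi*x/4) dx.
Integrating by parts twice (tabular method), an antiderivative of (2*x**2 - 4*x - 2) cos(7*pi*x/4) is 8*x**2*sin(7*pi*x/4)/(7*pi) - 16*x*sin(7*pi*x/4)/(7*pi) + 64*x*cos(7*pi*x/4)/(49*pi**2) - 8*sin(7*pi*x/4)/(7*pi) - 256*sin(7*pi*x/4)/(343*pi**3) - 64*cos(7*pi*x/4)/(49*pi**2); evaluating from -4 to 4: ∫_{-4}^{4} (2*x**2 - 4*x - 2) cos(7*pi*x/4) dx = (-192/(49*pi**2)) - (320/(49*pi**2)) = -512/(49*pi**2).
Hence a_7 = (1/4)·(-512/(49*pi**2)) = -128/(49*pi**2).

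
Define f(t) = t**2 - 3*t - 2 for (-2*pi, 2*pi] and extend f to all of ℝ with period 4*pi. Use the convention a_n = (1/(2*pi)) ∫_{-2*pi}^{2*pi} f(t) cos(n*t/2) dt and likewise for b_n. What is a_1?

-16

a_1 = (1/(2*pi)) ∫_{-2*pi}^{2*pi} f(t) cos(t/2) dt.
Integrating by parts twice (tabular method), an antiderivative of (t**2 - 3*t - 2) cos(t/2) is 2*t**2*sin(t/2) - 6*t*sin(t/2) + 8*t*cos(t/2) - 20*sin(t/2) - 12*cos(t/2); evaluating from -2*pi to 2*pi: ∫_{-2*pi}^{2*pi} (t**2 - 3*t - 2) cos(t/2) dt = (12 - 16*pi) - (12 + 16*pi) = -32*pi.
Hence a_1 = (1/(2*pi))·(-32*pi) = -16.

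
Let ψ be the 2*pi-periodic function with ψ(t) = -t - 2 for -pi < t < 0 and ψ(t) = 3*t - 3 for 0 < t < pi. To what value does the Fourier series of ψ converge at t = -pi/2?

-2 + pi/2

ψ is continuous at t = -pi/2 with value -2 + pi/2, so the series converges to -2 + pi/2 there.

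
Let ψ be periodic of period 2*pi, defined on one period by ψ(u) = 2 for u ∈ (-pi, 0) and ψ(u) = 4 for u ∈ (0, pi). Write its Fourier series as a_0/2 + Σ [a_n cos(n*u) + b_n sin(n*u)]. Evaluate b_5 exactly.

4/(5*pi)

b_5 = 1/pi ∫_{-pi}^{pi} ψ(u) sin(5*u) du.
Split the integral at the breakpoints.
Directly, an antiderivative of (2) sin(5*u) is -2*cos(5*u)/5; evaluating from -pi to 0: ∫_{-pi}^{0} (2) sin(5*u) du = (-2/5) - (2/5) = -4/5.
Directly, an antiderivative of (4) sin(5*u) is -4*cos(5*u)/5; evaluating from 0 to pi: ∫_{0}^{pi} (4) sin(5*u) du = (4/5) - (-4/5) = 8/5.
Summing the pieces and multiplying by (1/pi) gives b_5 = 4/(5*pi).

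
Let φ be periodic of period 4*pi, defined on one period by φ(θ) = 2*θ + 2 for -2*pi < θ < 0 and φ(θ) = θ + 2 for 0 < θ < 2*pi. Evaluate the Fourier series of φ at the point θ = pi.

2 + pi

φ is continuous at θ = pi with value 2 + pi, so the series converges to 2 + pi there.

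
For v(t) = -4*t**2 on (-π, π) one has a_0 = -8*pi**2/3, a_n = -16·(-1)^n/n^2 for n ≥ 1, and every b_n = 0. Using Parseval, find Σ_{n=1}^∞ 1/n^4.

pi**4/90

Parseval: a_0^2/2 + Σ a_n^2 = (1/π) ∫_{-π}^{π} v(t)^2 dt = 32*pi**4/5.
Subtract a_0^2/2 = 32*pi**4/9: Σ a_n^2 = 128*pi**4/45.
Since a_n^2 = 256/n^4, Σ 1/n^4 = pi**4/90.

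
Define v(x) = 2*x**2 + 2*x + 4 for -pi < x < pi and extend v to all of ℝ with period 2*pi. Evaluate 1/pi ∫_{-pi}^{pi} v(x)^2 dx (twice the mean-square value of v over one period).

1/pi ∫_{-pi}^{pi} v(x)^2 dx = 1/pi · (8*pi*(60 + 25*pi**2 + 3*pi**4)/15) = 32 + 40*pi**2/3 + 8*pi**4/5.

32 + 40*pi**2/3 + 8*pi**4/5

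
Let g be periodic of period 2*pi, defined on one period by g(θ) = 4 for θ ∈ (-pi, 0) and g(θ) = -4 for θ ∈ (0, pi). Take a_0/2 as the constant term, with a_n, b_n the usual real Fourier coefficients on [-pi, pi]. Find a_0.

0

a_0 = 1/pi ∫_{-pi}^{pi} g(θ) dθ = 1/pi · (0) = 0.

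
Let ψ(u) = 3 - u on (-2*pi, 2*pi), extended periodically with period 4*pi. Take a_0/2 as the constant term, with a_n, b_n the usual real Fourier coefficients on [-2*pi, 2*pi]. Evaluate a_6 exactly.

a_6 = (1/(2*pi)) ∫_{-2*pi}^{2*pi} ψ(u) cos(3*u) du.
Integrating by parts (boundary term plus one more integral), an antiderivative of (3 - u) cos(3*u) is -u*sin(3*u)/3 + sin(3*u) - cos(3*u)/9; evaluating from -2*pi to 2*pi: ∫_{-2*pi}^{2*pi} (3 - u) cos(3*u) du = (-1/9) - (-1/9) = 0.
Hence a_6 = (1/(2*pi))·(0) = 0.

0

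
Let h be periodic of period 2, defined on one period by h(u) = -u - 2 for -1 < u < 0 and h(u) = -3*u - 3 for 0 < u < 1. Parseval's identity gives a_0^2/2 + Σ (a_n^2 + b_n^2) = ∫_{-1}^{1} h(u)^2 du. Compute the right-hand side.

70/3

∫_{-1}^{1} h(u)^2 du = 70/3.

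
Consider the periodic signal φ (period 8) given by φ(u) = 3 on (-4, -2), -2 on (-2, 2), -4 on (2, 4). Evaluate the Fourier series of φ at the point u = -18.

u = -18 differs from u = -2 by -2 full period(s), and the series is 8-periodic.
At u = -2 the one-sided limits are φ(-2^-) = 3 and φ(-2^+) = -2.
By Dirichlet's theorem the series converges to their average, [(3) + (-2)]/2 = 1/2.

1/2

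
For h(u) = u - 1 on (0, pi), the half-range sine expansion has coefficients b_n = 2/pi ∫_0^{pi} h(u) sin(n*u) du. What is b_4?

-1/2

b_4 = 2/pi ∫_0^{pi} (u - 1) sin(4*u) du.
Integrating by parts (boundary term plus one more integral), an antiderivative of (u - 1) sin(4*u) is -u*cos(4*u)/4 + sin(4*u)/16 + cos(4*u)/4; evaluating from 0 to pi: ∫_{0}^{pi} (u - 1) sin(4*u) du = (1/4 - pi/4) - (1/4) = -pi/4.
Hence b_4 = (2/pi)·(-pi/4) = -1/2.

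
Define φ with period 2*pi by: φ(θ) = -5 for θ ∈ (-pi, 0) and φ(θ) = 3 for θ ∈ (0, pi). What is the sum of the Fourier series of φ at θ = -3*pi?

θ = -3*pi differs from θ = -pi by -1 full period(s), and the series is 2*pi-periodic.
At θ = -pi the one-sided limits are φ(-pi^-) = 3 and φ(-pi^+) = -5.
By Dirichlet's theorem the series converges to their average, [(3) + (-5)]/2 = -1.

-1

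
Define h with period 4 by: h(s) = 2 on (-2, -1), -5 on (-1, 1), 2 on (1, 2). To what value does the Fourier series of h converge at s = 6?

s = 6 differs from s = -2 by 2 full period(s), and the series is 4-periodic.
h is continuous at s = -2 with value 2, so the series converges to 2 there.

2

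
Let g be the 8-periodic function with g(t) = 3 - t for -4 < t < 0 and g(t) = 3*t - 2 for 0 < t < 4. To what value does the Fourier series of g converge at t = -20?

t = -20 differs from t = -4 by -2 full period(s), and the series is 8-periodic.
At t = -4 the one-sided limits are g(-4^-) = 10 and g(-4^+) = 7.
By Dirichlet's theorem the series converges to their average, [(10) + (7)]/2 = 17/2.

17/2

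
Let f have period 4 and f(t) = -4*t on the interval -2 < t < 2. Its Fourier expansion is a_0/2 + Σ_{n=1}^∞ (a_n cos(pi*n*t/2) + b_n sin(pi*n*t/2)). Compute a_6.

0

a_6 = 1/2 ∫_{-2}^{2} f(t) cos(3*pi*t) dt.
f is odd and cos(3*pi*t) is even, so the integrand is odd over a symmetric interval and the integral vanishes.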